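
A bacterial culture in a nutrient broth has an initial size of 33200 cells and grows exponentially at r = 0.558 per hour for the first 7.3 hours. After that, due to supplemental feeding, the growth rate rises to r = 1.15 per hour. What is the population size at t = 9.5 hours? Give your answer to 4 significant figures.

24490000 cells

Phase 1: N(7.3) = 33200·e^(0.558×7.3) = 33200·e^4.073 = 1.950712×10^6.
Phase 2 runs for 9.5 − 7.3 = 2.2 hours at r = 1.15.
N(9.5) = 1.950712×10^6·e^(1.15×2.2) = 1.950712×10^6·e^2.53 = 2.448828×10^7.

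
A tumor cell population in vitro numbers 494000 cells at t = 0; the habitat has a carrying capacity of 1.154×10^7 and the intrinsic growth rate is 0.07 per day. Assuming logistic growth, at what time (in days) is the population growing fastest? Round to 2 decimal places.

44.39 days

Logistic growth is fastest at N = K/2 = 5.77×10^6.
A = (K − N₀)/N₀ = 22.36. Set K/(1 + A·e^(−rt)) = K/2 → A·e^(−rt) = 1.
e^(−0.07t) = 1/22.36 = 0.0447221, so t = ln(22.36)/0.07 = 3.1073/0.07 = 44.39.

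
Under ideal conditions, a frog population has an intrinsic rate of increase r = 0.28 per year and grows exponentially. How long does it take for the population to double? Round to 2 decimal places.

2.48 years

Doubling time t_d = ln(2)/r = 0.6931/0.28 = 2.4755.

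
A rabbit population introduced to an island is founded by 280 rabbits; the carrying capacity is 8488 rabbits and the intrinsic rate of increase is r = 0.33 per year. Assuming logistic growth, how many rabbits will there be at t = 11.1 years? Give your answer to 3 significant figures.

4840 rabbits

A = (K − N₀)/N₀ = (8488 − 280)/280 = 29.314.
N(t) = K/(1 + A·e^(−rt)) = 8488/(1 + 29.314×e^(−0.33×11.1)).
e^(−3.663) = 0.025655; denominator = 1 + 29.314×0.025655 = 1.7521.
N = 8488/1.7521 = 4844.55.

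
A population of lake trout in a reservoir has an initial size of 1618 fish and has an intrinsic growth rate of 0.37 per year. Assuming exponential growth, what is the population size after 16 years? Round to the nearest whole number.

N(t) = N₀·e^(rt) = 1618 × e^(0.37×16) = 1618 × e^5.92.
e^5.92 ≈ 372.41, so N ≈ 1618 × 372.41 = 602562.

602562 fish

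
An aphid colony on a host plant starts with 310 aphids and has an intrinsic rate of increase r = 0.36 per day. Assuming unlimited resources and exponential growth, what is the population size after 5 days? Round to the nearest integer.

N(t) = N₀·e^(rt) = 310 × e^(0.36×5) = 310 × e^1.8.
e^1.8 ≈ 6.0496, so N ≈ 310 × 6.0496 = 1875.39.

1875 aphids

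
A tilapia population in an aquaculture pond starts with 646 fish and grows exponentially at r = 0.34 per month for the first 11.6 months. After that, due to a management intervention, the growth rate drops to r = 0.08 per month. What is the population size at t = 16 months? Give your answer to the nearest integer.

Phase 1: N(11.6) = 646·e^(0.34×11.6) = 646·e^3.944 = 33349.5.
Phase 2 runs for 16 − 11.6 = 4.4 months at r = 0.08.
N(16) = 33349.5·e^(0.08×4.4) = 33349.5·e^0.352 = 47420.

47420 fish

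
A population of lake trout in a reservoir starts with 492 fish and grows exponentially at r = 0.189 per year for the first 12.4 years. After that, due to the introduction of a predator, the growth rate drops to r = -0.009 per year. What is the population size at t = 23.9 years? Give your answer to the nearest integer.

4622 fish

Phase 1: N(12.4) = 492·e^(0.189×12.4) = 492·e^2.344 = 5125.99.
Phase 2 runs for 23.9 − 12.4 = 11.5 years at r = -0.009.
N(23.9) = 5125.99·e^(-0.009×11.5) = 5125.99·e^-0.1035 = 4621.98.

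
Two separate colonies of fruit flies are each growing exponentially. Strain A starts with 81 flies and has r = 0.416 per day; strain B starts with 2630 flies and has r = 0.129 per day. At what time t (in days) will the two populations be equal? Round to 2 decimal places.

Set 81·e^(0.416t) = 2630·e^(0.129t).
e^((0.416 − 0.129)t) = 2630/81 → e^(0.287·t) = 32.469.
0.287·t = ln(32.469) = 3.4803, so t = 3.4803/0.287 = 12.126.

12.13 days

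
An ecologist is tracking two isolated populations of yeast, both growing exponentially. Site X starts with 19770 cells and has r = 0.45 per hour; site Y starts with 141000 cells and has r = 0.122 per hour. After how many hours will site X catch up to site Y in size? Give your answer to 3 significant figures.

Set 19770·e^(0.45t) = 141000·e^(0.122t).
e^((0.45 − 0.122)t) = 141000/19770 → e^(0.328·t) = 7.132.
0.328·t = ln(7.132) = 1.9646, so t = 1.9646/0.328 = 5.9896.

5.99 hours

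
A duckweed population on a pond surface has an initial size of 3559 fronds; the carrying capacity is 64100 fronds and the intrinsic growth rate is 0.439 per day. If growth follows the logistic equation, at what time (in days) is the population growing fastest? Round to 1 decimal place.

Logistic growth is fastest at N = K/2 = 32050.
A = (K − N₀)/N₀ = 17.011. Set K/(1 + A·e^(−rt)) = K/2 → A·e^(−rt) = 1.
e^(−0.439t) = 1/17.011 = 0.0587866, so t = ln(17.011)/0.439 = 2.8338/0.439 = 6.4552.

6.5 days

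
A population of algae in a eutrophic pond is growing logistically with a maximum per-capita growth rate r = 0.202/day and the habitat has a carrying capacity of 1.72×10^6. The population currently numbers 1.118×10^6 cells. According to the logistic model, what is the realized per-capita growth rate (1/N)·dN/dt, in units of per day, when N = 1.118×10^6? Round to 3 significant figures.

0.0707 per day

(1/N)·dN/dt = r(1 − N/K) = 0.202 × (1 − 1.118×10^6/1.72×10^6).
= 0.202 × 0.35 = 0.0707.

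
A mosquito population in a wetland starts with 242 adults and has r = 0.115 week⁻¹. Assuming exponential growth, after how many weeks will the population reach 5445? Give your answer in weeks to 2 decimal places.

Set N₀·e^(rt) = 5445: e^(0.115·t) = 5445/242 = 22.5.
0.115·t = ln(22.5) = 3.1135, so t = 3.1135/0.115 = 27.074.

27.07 weeks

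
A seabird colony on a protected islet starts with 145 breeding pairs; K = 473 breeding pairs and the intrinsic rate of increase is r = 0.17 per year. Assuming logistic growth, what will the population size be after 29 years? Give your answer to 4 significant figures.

A = (K − N₀)/N₀ = (473 − 145)/145 = 2.2621.
N(t) = K/(1 + A·e^(−rt)) = 473/(1 + 2.2621×e^(−0.17×29)).
e^(−4.93) = 0.0072265; denominator = 1 + 2.2621×0.0072265 = 1.0163.
N = 473/1.0163 = 465.392.

465.4 breeding pairs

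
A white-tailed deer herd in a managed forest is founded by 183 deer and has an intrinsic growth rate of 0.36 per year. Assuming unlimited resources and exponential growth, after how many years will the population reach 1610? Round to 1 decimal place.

6.0 years

Set N₀·e^(rt) = 1610: e^(0.36·t) = 1610/183 = 8.7978.
0.36·t = ln(8.7978) = 2.1745, so t = 2.1745/0.36 = 6.0403.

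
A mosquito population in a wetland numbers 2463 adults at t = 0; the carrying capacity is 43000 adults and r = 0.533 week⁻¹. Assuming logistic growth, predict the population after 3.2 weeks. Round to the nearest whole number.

A = (K − N₀)/N₀ = (43000 − 2463)/2463 = 16.458.
N(t) = K/(1 + A·e^(−rt)) = 43000/(1 + 16.458×e^(−0.533×3.2)).
e^(−1.706) = 0.18166; denominator = 1 + 16.458×0.18166 = 3.9899.
N = 43000/3.9899 = 10777.3.

10777 adults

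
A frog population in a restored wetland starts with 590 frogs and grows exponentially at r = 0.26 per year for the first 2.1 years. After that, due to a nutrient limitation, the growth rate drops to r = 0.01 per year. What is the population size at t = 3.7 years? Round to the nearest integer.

1035 frogs

Phase 1: N(2.1) = 590·e^(0.26×2.1) = 590·e^0.546 = 1018.54.
Phase 2 runs for 3.7 − 2.1 = 1.6 years at r = 0.01.
N(3.7) = 1018.54·e^(0.01×1.6) = 1018.54·e^0.016 = 1034.96.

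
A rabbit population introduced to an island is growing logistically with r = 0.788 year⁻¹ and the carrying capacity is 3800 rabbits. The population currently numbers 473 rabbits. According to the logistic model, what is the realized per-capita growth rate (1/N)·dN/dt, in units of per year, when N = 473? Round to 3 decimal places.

0.690 per year

(1/N)·dN/dt = r(1 − N/K) = 0.788 × (1 − 473/3800).
= 0.788 × 0.87553 = 0.68991.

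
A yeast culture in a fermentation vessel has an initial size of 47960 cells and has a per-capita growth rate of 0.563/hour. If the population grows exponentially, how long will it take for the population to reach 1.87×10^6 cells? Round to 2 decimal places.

6.51 hours

Set N₀·e^(rt) = 1.87×10^6: e^(0.563·t) = 1.87×10^6/47960 = 38.991.
0.563·t = ln(38.991) = 3.6633, so t = 3.6633/0.563 = 6.5068.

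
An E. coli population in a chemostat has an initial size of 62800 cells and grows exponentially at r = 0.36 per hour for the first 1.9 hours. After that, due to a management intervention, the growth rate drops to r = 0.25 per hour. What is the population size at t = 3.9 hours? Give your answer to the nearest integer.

Phase 1: N(1.9) = 62800·e^(0.36×1.9) = 62800·e^0.684 = 124456.
Phase 2 runs for 3.9 − 1.9 = 2 hours at r = 0.25.
N(3.9) = 124456·e^(0.25×2) = 124456·e^0.5 = 205194.

205194 cells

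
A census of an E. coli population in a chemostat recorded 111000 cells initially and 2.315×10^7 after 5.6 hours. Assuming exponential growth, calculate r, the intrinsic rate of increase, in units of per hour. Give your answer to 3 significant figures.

0.954 per hour

From N(t) = N₀·e^(rt): e^(r·5.6) = 2.315×10^7/111000 = 208.56.
r·5.6 = ln(208.56) = 5.3402, so r = 5.3402/5.6 = 0.95361.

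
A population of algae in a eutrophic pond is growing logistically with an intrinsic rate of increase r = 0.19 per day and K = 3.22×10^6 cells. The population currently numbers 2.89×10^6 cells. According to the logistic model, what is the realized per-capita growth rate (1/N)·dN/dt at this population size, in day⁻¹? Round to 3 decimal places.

0.019 per day

(1/N)·dN/dt = r(1 − N/K) = 0.19 × (1 − 2.89×10^6/3.22×10^6).
= 0.19 × 0.10248 = 0.019472.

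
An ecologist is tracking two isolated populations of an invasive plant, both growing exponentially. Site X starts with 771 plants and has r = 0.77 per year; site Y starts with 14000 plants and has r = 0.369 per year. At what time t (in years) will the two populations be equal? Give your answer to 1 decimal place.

Set 771·e^(0.77t) = 14000·e^(0.369t).
e^((0.77 − 0.369)t) = 14000/771 → e^(0.401·t) = 18.158.
0.401·t = ln(18.158) = 2.8991, so t = 2.8991/0.401 = 7.2297.

7.2 years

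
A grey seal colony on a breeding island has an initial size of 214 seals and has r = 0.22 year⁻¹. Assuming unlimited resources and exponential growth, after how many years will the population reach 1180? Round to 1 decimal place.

7.8 years

Set N₀·e^(rt) = 1180: e^(0.22·t) = 1180/214 = 5.514.
0.22·t = ln(5.514) = 1.7073, so t = 1.7073/0.22 = 7.7604.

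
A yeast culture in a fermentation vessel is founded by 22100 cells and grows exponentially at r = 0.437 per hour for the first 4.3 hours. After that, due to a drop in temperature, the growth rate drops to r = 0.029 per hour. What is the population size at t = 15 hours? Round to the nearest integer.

Phase 1: N(4.3) = 22100·e^(0.437×4.3) = 22100·e^1.879 = 144702.
Phase 2 runs for 15 − 4.3 = 10.7 hours at r = 0.029.
N(15) = 144702·e^(0.029×10.7) = 144702·e^0.3103 = 197350.

197350 cells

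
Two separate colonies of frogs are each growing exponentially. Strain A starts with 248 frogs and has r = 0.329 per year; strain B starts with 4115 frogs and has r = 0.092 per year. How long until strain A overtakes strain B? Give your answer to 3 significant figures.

11.9 years

Set 248·e^(0.329t) = 4115·e^(0.092t).
e^((0.329 − 0.092)t) = 4115/248 → e^(0.237·t) = 16.593.
0.237·t = ln(16.593) = 2.809, so t = 2.809/0.237 = 11.852.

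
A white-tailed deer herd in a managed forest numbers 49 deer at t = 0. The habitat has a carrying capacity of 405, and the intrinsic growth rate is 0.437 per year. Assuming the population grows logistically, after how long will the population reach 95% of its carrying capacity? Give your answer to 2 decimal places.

A = (K − N₀)/N₀ = (405 − 49)/49 = 7.2653.
Solve 405/(1 + 7.2653·e^(−0.437t)) = 384.75: 1 + 7.2653·e^(−0.437t) = 1.0526, so e^(−0.437t) = 0.00724423.
−0.437·t = ln(0.00724423) = -4.9275, so t = 4.9275/0.437 = 11.276.

11.28 years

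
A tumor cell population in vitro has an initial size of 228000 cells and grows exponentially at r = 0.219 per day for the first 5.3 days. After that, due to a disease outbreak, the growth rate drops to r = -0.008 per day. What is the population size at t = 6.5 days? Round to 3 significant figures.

721000 cells

Phase 1: N(5.3) = 228000·e^(0.219×5.3) = 228000·e^1.161 = 727814.
Phase 2 runs for 6.5 − 5.3 = 1.2 days at r = -0.008.
N(6.5) = 727814·e^(-0.008×1.2) = 727814·e^-0.0096 = 720860.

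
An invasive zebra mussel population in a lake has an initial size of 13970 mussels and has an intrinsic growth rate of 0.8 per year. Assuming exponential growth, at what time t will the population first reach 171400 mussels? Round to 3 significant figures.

3.13 years

Set N₀·e^(rt) = 171400: e^(0.8·t) = 171400/13970 = 12.269.
0.8·t = ln(12.269) = 2.5071, so t = 2.5071/0.8 = 3.1339.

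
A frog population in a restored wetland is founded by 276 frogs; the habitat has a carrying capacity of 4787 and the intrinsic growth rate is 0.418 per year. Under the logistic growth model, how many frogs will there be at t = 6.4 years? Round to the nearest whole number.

2252 frogs

A = (K − N₀)/N₀ = (4787 − 276)/276 = 16.344.
N(t) = K/(1 + A·e^(−rt)) = 4787/(1 + 16.344×e^(−0.418×6.4)).
e^(−2.675) = 0.068893; denominator = 1 + 16.344×0.068893 = 2.126.
N = 4787/2.126 = 2251.64.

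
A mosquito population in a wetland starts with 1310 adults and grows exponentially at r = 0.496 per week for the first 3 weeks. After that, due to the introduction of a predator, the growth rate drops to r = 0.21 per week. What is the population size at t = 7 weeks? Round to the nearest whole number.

13437 adults

Phase 1: N(3) = 1310·e^(0.496×3) = 1310·e^1.488 = 5800.98.
Phase 2 runs for 7 − 3 = 4 weeks at r = 0.21.
N(7) = 5800.98·e^(0.21×4) = 5800.98·e^0.84 = 13437.2.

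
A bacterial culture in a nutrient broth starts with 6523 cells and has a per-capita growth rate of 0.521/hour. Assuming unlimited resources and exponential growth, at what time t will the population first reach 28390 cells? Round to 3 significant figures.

Set N₀·e^(rt) = 28390: e^(0.521·t) = 28390/6523 = 4.3523.
0.521·t = ln(4.3523) = 1.4707, so t = 1.4707/0.521 = 2.8228.

2.82 hours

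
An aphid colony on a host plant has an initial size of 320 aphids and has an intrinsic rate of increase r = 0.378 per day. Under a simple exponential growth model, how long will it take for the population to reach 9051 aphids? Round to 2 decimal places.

Set N₀·e^(rt) = 9051: e^(0.378·t) = 9051/320 = 28.284.
0.378·t = ln(28.284) = 3.3423, so t = 3.3423/0.378 = 8.8421.

8.84 days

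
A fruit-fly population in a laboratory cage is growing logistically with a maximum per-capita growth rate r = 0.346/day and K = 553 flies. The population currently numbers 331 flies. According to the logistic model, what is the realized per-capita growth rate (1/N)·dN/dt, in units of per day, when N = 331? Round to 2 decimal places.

(1/N)·dN/dt = r(1 − N/K) = 0.346 × (1 − 331/553).
= 0.346 × 0.40145 = 0.1389.

0.14 per day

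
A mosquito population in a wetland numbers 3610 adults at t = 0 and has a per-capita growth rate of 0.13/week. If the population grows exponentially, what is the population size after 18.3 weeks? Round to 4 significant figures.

38970 adults

N(t) = N₀·e^(rt) = 3610 × e^(0.13×18.3) = 3610 × e^2.379.
e^2.379 ≈ 10.794, so N ≈ 3610 × 10.794 = 38966.7.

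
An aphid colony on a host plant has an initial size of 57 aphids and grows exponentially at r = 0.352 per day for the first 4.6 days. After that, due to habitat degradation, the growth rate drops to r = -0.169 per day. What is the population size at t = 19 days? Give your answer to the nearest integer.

25 aphids

Phase 1: N(4.6) = 57·e^(0.352×4.6) = 57·e^1.619 = 287.796.
Phase 2 runs for 19 − 4.6 = 14.4 days at r = -0.169.
N(19) = 287.796·e^(-0.169×14.4) = 287.796·e^-2.434 = 25.2456.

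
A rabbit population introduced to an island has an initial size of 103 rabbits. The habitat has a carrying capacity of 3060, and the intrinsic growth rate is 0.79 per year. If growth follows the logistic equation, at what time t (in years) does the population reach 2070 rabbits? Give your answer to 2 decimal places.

A = (K − N₀)/N₀ = (3060 − 103)/103 = 28.709.
Solve 3060/(1 + 28.709·e^(−0.79t)) = 2070: 1 + 28.709·e^(−0.79t) = 1.4783, so e^(−0.79t) = 0.0166591.
−0.79·t = ln(0.0166591) = -4.0948, so t = 4.0948/0.79 = 5.1833.

5.18 years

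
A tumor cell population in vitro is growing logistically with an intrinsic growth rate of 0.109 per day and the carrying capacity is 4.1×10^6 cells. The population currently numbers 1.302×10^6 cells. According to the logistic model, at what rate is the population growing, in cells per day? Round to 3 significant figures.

dN/dt = rN(1 − N/K) = 0.109 × 1.302×10^6 × (1 − 1.302×10^6/4.1×10^6).
1 − 1.302×10^6/4.1×10^6 = 0.68244; dN/dt = 0.109 × 1.302×10^6 × 0.68244 = 96850.

96900 cells per day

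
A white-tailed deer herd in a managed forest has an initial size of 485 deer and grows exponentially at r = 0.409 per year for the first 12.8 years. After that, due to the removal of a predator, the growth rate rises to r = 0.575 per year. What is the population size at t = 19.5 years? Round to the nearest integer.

Phase 1: N(12.8) = 485·e^(0.409×12.8) = 485·e^5.235 = 91066.8.
Phase 2 runs for 19.5 − 12.8 = 6.7 years at r = 0.575.
N(19.5) = 91066.8·e^(0.575×6.7) = 91066.8·e^3.852 = 4.290221×10^6.

4290221 deer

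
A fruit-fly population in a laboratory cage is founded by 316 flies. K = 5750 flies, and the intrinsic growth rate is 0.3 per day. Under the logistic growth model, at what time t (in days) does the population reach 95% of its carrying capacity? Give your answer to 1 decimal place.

A = (K − N₀)/N₀ = (5750 − 316)/316 = 17.196.
Solve 5750/(1 + 17.196·e^(−0.3t)) = 5462.5: 1 + 17.196·e^(−0.3t) = 1.0526, so e^(−0.3t) = 0.00306065.
−0.3·t = ln(0.00306065) = -5.7891, so t = 5.7891/0.3 = 19.297.

19.3 days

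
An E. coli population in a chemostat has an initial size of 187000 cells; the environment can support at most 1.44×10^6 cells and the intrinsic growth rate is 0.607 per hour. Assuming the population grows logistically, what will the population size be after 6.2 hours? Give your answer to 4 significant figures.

1246000 cells

A = (K − N₀)/N₀ = (1.44×10^6 − 187000)/187000 = 6.7005.
N(t) = K/(1 + A·e^(−rt)) = 1.44×10^6/(1 + 6.7005×e^(−0.607×6.2)).
e^(−3.763) = 0.023205; denominator = 1 + 6.7005×0.023205 = 1.1555.
N = 1.44×10^6/1.1555 = 1.246231×10^6.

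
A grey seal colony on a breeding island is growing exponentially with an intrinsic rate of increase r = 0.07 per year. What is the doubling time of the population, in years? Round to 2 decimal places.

9.90 years

Doubling time t_d = ln(2)/r = 0.6931/0.07 = 9.9021.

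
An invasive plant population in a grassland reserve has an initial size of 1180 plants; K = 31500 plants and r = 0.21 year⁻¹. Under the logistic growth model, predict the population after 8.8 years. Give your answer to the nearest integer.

6240 plants

A = (K − N₀)/N₀ = (31500 − 1180)/1180 = 25.695.
N(t) = K/(1 + A·e^(−rt)) = 31500/(1 + 25.695×e^(−0.21×8.8)).
e^(−1.848) = 0.15755; denominator = 1 + 25.695×0.15755 = 5.0483.
N = 31500/5.0483 = 6239.74.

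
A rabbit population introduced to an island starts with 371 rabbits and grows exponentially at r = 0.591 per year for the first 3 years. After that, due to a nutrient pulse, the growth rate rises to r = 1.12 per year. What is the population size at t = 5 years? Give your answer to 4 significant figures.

20520 rabbits

Phase 1: N(3) = 371·e^(0.591×3) = 371·e^1.773 = 2184.63.
Phase 2 runs for 5 − 3 = 2 years at r = 1.12.
N(5) = 2184.63·e^(1.12×2) = 2184.63·e^2.24 = 20521.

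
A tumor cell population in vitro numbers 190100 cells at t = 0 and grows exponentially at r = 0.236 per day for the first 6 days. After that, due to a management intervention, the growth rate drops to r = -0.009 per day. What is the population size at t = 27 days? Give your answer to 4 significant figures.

Phase 1: N(6) = 190100·e^(0.236×6) = 190100·e^1.416 = 783327.
Phase 2 runs for 27 − 6 = 21 days at r = -0.009.
N(27) = 783327·e^(-0.009×21) = 783327·e^-0.189 = 648428.

648400 cells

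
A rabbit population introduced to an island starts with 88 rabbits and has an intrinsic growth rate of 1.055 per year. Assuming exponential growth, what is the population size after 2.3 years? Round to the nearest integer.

996 rabbits

N(t) = N₀·e^(rt) = 88 × e^(1.055×2.3) = 88 × e^2.426.
e^2.426 ≈ 11.319, so N ≈ 88 × 11.319 = 996.089.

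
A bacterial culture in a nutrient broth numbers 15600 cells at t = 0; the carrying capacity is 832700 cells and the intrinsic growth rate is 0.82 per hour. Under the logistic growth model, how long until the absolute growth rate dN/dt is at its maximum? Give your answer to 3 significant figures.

4.83 hours

Logistic growth is fastest at N = K/2 = 416350.
A = (K − N₀)/N₀ = 52.378. Set K/(1 + A·e^(−rt)) = K/2 → A·e^(−rt) = 1.
e^(−0.82t) = 1/52.378 = 0.0190919, so t = ln(52.378)/0.82 = 3.9585/0.82 = 4.8274.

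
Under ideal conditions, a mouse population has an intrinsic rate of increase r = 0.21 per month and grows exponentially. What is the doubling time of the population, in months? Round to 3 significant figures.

3.30 months

Doubling time t_d = ln(2)/r = 0.6931/0.21 = 3.3007.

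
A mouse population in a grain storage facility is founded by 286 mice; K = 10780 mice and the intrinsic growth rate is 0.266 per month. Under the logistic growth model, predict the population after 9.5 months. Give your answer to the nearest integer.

2742 mice

A = (K − N₀)/N₀ = (10780 − 286)/286 = 36.692.
N(t) = K/(1 + A·e^(−rt)) = 10780/(1 + 36.692×e^(−0.266×9.5)).
e^(−2.527) = 0.079898; denominator = 1 + 36.692×0.079898 = 3.9317.
N = 10780/3.9317 = 2741.85.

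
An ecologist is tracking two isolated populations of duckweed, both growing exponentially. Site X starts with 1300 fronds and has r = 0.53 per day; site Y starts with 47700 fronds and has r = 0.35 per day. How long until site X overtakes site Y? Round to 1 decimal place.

Set 1300·e^(0.53t) = 47700·e^(0.35t).
e^((0.53 − 0.35)t) = 47700/1300 → e^(0.18·t) = 36.692.
0.18·t = ln(36.692) = 3.6026, so t = 3.6026/0.18 = 20.014.

20.0 days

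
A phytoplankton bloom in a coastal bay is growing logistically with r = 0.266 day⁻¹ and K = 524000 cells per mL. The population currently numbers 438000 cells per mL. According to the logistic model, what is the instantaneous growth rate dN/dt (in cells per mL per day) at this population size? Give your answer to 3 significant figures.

19100 cells per mL per day

dN/dt = rN(1 − N/K) = 0.266 × 438000 × (1 − 438000/524000).
1 − 438000/524000 = 0.16412; dN/dt = 0.266 × 438000 × 0.16412 = 19122.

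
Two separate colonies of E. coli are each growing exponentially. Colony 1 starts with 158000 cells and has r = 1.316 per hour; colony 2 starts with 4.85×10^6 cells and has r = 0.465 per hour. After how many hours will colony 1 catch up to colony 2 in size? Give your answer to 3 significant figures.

4.02 hours

Set 158000·e^(1.316t) = 4.85×10^6·e^(0.465t).
e^((1.316 − 0.465)t) = 4.85×10^6/158000 → e^(0.851·t) = 30.696.
0.851·t = ln(30.696) = 3.4241, so t = 3.4241/0.851 = 4.0237.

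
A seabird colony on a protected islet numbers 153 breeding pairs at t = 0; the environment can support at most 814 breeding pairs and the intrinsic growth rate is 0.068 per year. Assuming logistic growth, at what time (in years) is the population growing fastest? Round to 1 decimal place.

21.5 years

Logistic growth is fastest at N = K/2 = 407.
A = (K − N₀)/N₀ = 4.3203. Set K/(1 + A·e^(−rt)) = K/2 → A·e^(−rt) = 1.
e^(−0.068t) = 1/4.3203 = 0.231467, so t = ln(4.3203)/0.068 = 1.4633/0.068 = 21.519.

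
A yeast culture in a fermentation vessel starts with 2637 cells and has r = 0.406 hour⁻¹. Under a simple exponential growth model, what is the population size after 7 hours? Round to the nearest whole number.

N(t) = N₀·e^(rt) = 2637 × e^(0.406×7) = 2637 × e^2.842.
e^2.842 ≈ 17.15, so N ≈ 2637 × 17.15 = 45224.6.

45225 cells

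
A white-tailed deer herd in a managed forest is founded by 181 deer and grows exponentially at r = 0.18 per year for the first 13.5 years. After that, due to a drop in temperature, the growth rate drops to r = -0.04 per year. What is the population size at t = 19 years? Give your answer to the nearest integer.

Phase 1: N(13.5) = 181·e^(0.18×13.5) = 181·e^2.43 = 2055.96.
Phase 2 runs for 19 − 13.5 = 5.5 years at r = -0.04.
N(19) = 2055.96·e^(-0.04×5.5) = 2055.96·e^-0.22 = 1649.94.

1650 deer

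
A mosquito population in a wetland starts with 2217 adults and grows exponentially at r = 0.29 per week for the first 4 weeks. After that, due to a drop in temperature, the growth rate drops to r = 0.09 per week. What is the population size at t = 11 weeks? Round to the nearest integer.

13279 adults

Phase 1: N(4) = 2217·e^(0.29×4) = 2217·e^1.16 = 7072.08.
Phase 2 runs for 11 − 4 = 7 weeks at r = 0.09.
N(11) = 7072.08·e^(0.09×7) = 7072.08·e^0.63 = 13278.6.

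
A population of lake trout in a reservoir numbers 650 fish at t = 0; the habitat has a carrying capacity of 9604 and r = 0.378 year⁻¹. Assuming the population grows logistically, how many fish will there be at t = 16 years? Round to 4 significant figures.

A = (K − N₀)/N₀ = (9604 − 650)/650 = 13.775.
N(t) = K/(1 + A·e^(−rt)) = 9604/(1 + 13.775×e^(−0.378×16)).
e^(−6.048) = 0.0023626; denominator = 1 + 13.775×0.0023626 = 1.0325.
N = 9604/1.0325 = 9301.29.

9301 fish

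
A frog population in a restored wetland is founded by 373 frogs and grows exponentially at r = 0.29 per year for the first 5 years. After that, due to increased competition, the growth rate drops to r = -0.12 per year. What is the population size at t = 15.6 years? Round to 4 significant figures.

445.7 frogs

Phase 1: N(5) = 373·e^(0.29×5) = 373·e^1.45 = 1590.14.
Phase 2 runs for 15.6 − 5 = 10.6 years at r = -0.12.
N(15.6) = 1590.14·e^(-0.12×10.6) = 1590.14·e^-1.272 = 445.67.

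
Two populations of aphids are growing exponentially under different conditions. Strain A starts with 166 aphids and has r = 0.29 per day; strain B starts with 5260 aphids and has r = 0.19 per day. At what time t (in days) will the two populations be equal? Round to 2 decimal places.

34.56 days

Set 166·e^(0.29t) = 5260·e^(0.19t).
e^((0.29 − 0.19)t) = 5260/166 → e^(0.1·t) = 31.687.
0.1·t = ln(31.687) = 3.4559, so t = 3.4559/0.1 = 34.559.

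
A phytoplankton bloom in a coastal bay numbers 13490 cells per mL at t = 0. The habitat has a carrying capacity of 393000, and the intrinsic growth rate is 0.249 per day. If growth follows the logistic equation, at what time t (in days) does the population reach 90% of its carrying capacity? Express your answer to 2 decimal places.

A = (K − N₀)/N₀ = (393000 − 13490)/13490 = 28.133.
Solve 393000/(1 + 28.133·e^(−0.249t)) = 353700: 1 + 28.133·e^(−0.249t) = 1.1111, so e^(−0.249t) = 0.00394954.
−0.249·t = ln(0.00394954) = -5.5342, so t = 5.5342/0.249 = 22.226.

22.23 days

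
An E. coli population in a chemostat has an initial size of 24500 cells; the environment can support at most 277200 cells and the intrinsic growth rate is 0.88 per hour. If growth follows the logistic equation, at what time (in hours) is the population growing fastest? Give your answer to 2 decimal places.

Logistic growth is fastest at N = K/2 = 138600.
A = (K − N₀)/N₀ = 10.314. Set K/(1 + A·e^(−rt)) = K/2 → A·e^(−rt) = 1.
e^(−0.88t) = 1/10.314 = 0.0969529, so t = ln(10.314)/0.88 = 2.3335/0.88 = 2.6517.

2.65 hours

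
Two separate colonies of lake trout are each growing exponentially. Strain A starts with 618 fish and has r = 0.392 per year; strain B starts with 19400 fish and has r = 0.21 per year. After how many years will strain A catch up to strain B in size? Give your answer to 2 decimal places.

18.94 years

Set 618·e^(0.392t) = 19400·e^(0.21t).
e^((0.392 − 0.21)t) = 19400/618 → e^(0.182·t) = 31.392.
0.182·t = ln(31.392) = 3.4465, so t = 3.4465/0.182 = 18.937.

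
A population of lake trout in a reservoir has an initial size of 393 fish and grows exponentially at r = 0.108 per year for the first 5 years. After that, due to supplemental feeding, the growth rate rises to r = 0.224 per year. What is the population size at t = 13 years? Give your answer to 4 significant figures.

Phase 1: N(5) = 393·e^(0.108×5) = 393·e^0.54 = 674.391.
Phase 2 runs for 13 − 5 = 8 years at r = 0.224.
N(13) = 674.391·e^(0.224×8) = 674.391·e^1.792 = 4047.32.

4047 fish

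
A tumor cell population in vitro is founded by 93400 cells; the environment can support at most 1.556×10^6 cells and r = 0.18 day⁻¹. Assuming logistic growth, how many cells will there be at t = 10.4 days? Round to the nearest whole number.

456481 cells

A = (K − N₀)/N₀ = (1.556×10^6 − 93400)/93400 = 15.66.
N(t) = K/(1 + A·e^(−rt)) = 1.556×10^6/(1 + 15.66×e^(−0.18×10.4)).
e^(−1.872) = 0.15382; denominator = 1 + 15.66×0.15382 = 3.4087.
N = 1.556×10^6/3.4087 = 456481.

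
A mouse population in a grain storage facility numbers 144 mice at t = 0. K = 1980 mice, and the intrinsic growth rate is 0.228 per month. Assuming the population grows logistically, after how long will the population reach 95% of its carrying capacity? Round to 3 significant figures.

A = (K − N₀)/N₀ = (1980 − 144)/144 = 12.75.
Solve 1980/(1 + 12.75·e^(−0.228t)) = 1881: 1 + 12.75·e^(−0.228t) = 1.0526, so e^(−0.228t) = 0.00412797.
−0.228·t = ln(0.00412797) = -5.49, so t = 5.49/0.228 = 24.079.

24.1 months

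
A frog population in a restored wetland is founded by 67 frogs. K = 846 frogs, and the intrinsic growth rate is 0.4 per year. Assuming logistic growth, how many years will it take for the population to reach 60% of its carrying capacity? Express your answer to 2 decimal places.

7.15 years

A = (K − N₀)/N₀ = (846 − 67)/67 = 11.627.
Solve 846/(1 + 11.627·e^(−0.4t)) = 507.6: 1 + 11.627·e^(−0.4t) = 1.6667, so e^(−0.4t) = 0.0573385.
−0.4·t = ln(0.0573385) = -2.8588, so t = 2.8588/0.4 = 7.147.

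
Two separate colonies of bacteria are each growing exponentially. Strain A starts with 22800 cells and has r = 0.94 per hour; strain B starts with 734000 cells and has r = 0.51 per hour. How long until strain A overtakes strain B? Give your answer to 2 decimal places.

Set 22800·e^(0.94t) = 734000·e^(0.51t).
e^((0.94 − 0.51)t) = 734000/22800 → e^(0.43·t) = 32.193.
0.43·t = ln(32.193) = 3.4717, so t = 3.4717/0.43 = 8.0738.

8.07 hours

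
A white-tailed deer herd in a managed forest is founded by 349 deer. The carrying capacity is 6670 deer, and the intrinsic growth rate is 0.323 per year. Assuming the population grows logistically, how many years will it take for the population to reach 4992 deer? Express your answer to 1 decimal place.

12.3 years

A = (K − N₀)/N₀ = (6670 − 349)/349 = 18.112.
Solve 6670/(1 + 18.112·e^(−0.323t)) = 4992: 1 + 18.112·e^(−0.323t) = 1.3361, so e^(−0.323t) = 0.0185591.
−0.323·t = ln(0.0185591) = -3.9868, so t = 3.9868/0.323 = 12.343.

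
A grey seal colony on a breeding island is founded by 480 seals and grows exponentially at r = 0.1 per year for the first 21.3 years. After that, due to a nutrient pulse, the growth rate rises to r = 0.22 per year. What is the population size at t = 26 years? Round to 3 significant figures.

11400 seals

Phase 1: N(21.3) = 480·e^(0.1×21.3) = 480·e^2.13 = 4039.14.
Phase 2 runs for 26 − 21.3 = 4.7 years at r = 0.22.
N(26) = 4039.14·e^(0.22×4.7) = 4039.14·e^1.034 = 11359.2.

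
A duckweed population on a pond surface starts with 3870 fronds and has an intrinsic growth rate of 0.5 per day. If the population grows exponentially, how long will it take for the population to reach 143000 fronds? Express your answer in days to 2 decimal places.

Set N₀·e^(rt) = 143000: e^(0.5·t) = 143000/3870 = 36.951.
0.5·t = ln(36.951) = 3.6096, so t = 3.6096/0.5 = 7.2192.

7.22 days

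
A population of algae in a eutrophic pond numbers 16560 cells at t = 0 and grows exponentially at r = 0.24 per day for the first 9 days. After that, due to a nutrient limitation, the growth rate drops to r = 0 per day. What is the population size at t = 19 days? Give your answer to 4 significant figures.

143600 cells

Phase 1: N(9) = 16560·e^(0.24×9) = 16560·e^2.16 = 143594.
Phase 2 runs for 19 − 9 = 10 days at r = 0.
N(19) = 143594·e^(0×10) = 143594·e^-0 = 143594.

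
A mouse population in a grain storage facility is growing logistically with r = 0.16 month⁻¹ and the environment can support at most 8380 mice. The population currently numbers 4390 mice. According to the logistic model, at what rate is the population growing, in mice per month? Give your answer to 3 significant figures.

334 mice per month

dN/dt = rN(1 − N/K) = 0.16 × 4390 × (1 − 4390/8380).
1 − 4390/8380 = 0.47613; dN/dt = 0.16 × 4390 × 0.47613 = 334.44.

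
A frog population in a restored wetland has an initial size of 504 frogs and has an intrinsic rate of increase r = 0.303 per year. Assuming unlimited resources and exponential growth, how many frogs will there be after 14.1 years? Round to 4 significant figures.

36130 frogs

N(t) = N₀·e^(rt) = 504 × e^(0.303×14.1) = 504 × e^4.272.
e^4.272 ≈ 71.686, so N ≈ 504 × 71.686 = 36129.9.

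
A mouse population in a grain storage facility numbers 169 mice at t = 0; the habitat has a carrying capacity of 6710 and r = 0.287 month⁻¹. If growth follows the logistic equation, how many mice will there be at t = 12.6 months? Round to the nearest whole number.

A = (K − N₀)/N₀ = (6710 − 169)/169 = 38.704.
N(t) = K/(1 + A·e^(−rt)) = 6710/(1 + 38.704×e^(−0.287×12.6)).
e^(−3.616) = 0.026885; denominator = 1 + 38.704×0.026885 = 2.0405.
N = 6710/2.0405 = 3288.33.

3288 mice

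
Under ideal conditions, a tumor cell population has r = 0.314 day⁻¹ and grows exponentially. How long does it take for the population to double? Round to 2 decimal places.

2.21 days

Doubling time t_d = ln(2)/r = 0.6931/0.314 = 2.2075.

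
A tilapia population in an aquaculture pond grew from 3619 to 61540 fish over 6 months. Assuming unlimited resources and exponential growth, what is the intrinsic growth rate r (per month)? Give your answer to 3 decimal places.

0.472 per month

From N(t) = N₀·e^(rt): e^(r·6) = 61540/3619 = 17.005.
r·6 = ln(17.005) = 2.8335, so r = 2.8335/6 = 0.47225.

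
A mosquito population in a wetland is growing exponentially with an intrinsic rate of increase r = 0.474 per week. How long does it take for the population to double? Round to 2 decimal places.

Doubling time t_d = ln(2)/r = 0.6931/0.474 = 1.4623.

1.46 weeks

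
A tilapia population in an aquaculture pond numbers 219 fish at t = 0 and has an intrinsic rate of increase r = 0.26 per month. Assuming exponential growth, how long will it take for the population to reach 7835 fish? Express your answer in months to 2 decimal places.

13.76 months

Set N₀·e^(rt) = 7835: e^(0.26·t) = 7835/219 = 35.776.
0.26·t = ln(35.776) = 3.5773, so t = 3.5773/0.26 = 13.759.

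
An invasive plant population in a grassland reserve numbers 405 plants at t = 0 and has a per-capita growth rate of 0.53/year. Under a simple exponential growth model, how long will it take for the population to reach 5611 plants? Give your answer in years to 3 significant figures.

Set N₀·e^(rt) = 5611: e^(0.53·t) = 5611/405 = 13.854.
0.53·t = ln(13.854) = 2.6286, so t = 2.6286/0.53 = 4.9596.

4.96 years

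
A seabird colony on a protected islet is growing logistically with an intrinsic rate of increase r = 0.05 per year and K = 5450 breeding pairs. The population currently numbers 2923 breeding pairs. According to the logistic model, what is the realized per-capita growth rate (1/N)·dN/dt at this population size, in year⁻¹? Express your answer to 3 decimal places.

(1/N)·dN/dt = r(1 − N/K) = 0.05 × (1 − 2923/5450).
= 0.05 × 0.46367 = 0.023183.

0.023 per year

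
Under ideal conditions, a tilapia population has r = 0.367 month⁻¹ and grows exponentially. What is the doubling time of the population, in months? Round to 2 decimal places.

Doubling time t_d = ln(2)/r = 0.6931/0.367 = 1.8887.

1.89 months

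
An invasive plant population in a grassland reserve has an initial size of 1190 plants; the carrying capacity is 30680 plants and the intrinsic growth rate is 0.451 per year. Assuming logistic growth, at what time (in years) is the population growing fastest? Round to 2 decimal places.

7.12 years

Logistic growth is fastest at N = K/2 = 15340.
A = (K − N₀)/N₀ = 24.782. Set K/(1 + A·e^(−rt)) = K/2 → A·e^(−rt) = 1.
e^(−0.451t) = 1/24.782 = 0.0403527, so t = ln(24.782)/0.451 = 3.2101/0.451 = 7.1177.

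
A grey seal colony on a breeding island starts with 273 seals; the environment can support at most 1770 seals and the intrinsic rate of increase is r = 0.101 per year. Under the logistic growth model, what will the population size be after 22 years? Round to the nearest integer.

A = (K − N₀)/N₀ = (1770 − 273)/273 = 5.4835.
N(t) = K/(1 + A·e^(−rt)) = 1770/(1 + 5.4835×e^(−0.101×22)).
e^(−2.222) = 0.10839; denominator = 1 + 5.4835×0.10839 = 1.5944.
N = 1770/1.5944 = 1110.16.

1110 seals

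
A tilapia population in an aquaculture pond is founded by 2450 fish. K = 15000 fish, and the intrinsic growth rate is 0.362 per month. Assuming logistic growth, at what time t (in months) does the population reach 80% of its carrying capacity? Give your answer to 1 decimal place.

8.3 months

A = (K − N₀)/N₀ = (15000 − 2450)/2450 = 5.1224.
Solve 15000/(1 + 5.1224·e^(−0.362t)) = 12000: 1 + 5.1224·e^(−0.362t) = 1.25, so e^(−0.362t) = 0.0488048.
−0.362·t = ln(0.0488048) = -3.0199, so t = 3.0199/0.362 = 8.3423.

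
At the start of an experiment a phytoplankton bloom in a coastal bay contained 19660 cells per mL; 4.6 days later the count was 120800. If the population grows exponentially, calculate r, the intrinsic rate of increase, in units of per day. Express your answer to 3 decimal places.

0.395 per day

From N(t) = N₀·e^(rt): e^(r·4.6) = 120800/19660 = 6.1445.
r·4.6 = ln(6.1445) = 1.8156, so r = 1.8156/4.6 = 0.39468.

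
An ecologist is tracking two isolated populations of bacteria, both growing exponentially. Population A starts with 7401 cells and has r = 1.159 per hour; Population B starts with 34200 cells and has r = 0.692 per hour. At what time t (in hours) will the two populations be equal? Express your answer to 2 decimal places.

3.28 hours

Set 7401·e^(1.159t) = 34200·e^(0.692t).
e^((1.159 − 0.692)t) = 34200/7401 → e^(0.467·t) = 4.621.
0.467·t = ln(4.621) = 1.5306, so t = 1.5306/0.467 = 3.2775.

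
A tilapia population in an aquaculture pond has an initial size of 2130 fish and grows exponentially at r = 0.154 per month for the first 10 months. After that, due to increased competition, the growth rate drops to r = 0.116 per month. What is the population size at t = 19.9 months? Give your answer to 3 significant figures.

31300 fish

Phase 1: N(10) = 2130·e^(0.154×10) = 2130·e^1.54 = 9935.58.
Phase 2 runs for 19.9 − 10 = 9.9 months at r = 0.116.
N(19.9) = 9935.58·e^(0.116×9.9) = 9935.58·e^1.148 = 31328.3.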